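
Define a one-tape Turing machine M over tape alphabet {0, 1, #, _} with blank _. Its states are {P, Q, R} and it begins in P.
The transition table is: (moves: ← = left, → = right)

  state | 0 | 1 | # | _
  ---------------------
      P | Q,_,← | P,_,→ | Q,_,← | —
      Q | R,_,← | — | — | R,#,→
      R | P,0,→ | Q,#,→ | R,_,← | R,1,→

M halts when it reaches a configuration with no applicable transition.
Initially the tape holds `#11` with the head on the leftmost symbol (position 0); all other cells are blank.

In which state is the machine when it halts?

Q

state=P head=0 tape=_[#]11   (P,#)→(Q,_,←)
state=Q head=-1 tape=[_]_11   (Q,_)→(R,#,→)
state=R head=0 tape=#[_]11   (R,_)→(R,1,→)
state=R head=1 tape=#1[1]1   (R,1)→(Q,#,→)
state=Q head=2 tape=#1#[1]
No transition is defined for (Q, 1); M halts in state Q.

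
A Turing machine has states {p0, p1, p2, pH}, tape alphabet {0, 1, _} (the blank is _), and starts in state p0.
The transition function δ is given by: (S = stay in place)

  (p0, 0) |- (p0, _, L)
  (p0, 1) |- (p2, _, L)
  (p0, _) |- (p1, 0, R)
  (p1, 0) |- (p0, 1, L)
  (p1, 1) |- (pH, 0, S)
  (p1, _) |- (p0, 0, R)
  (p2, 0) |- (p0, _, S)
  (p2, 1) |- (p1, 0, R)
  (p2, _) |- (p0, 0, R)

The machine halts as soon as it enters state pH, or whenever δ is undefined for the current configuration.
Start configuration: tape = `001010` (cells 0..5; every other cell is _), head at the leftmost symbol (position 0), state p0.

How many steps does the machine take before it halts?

28

state=p0 head=0 tape=___[0]01010   (p0,0)→(p0,_,L)
state=p0 head=-1 tape=__[_]_01010   (p0,_)→(p1,0,R)
state=p1 head=0 tape=__0[_]01010   (p1,_)→(p0,0,R)
state=p0 head=1 tape=__00[0]1010   (p0,0)→(p0,_,L)
state=p0 head=0 tape=__0[0]_1010   (p0,0)→(p0,_,L)
state=p0 head=-1 tape=__[0]__1010   (p0,0)→(p0,_,L)
state=p0 head=-2 tape=_[_]___1010   (p0,_)→(p1,0,R)
state=p1 head=-1 tape=_0[_]__1010   (p1,_)→(p0,0,R)
state=p0 head=0 tape=_00[_]_1010   (p0,_)→(p1,0,R)
state=p1 head=1 tape=_000[_]1010   (p1,_)→(p0,0,R)
state=p0 head=2 tape=_0000[1]010   (p0,1)→(p2,_,L)
state=p2 head=1 tape=_000[0]_010   (p2,0)→(p0,_,S)
state=p0 head=1 tape=_000[_]_010   (p0,_)→(p1,0,R)
state=p1 head=2 tape=_0000[_]010   (p1,_)→(p0,0,R)
state=p0 head=3 tape=_00000[0]10   (p0,0)→(p0,_,L)
state=p0 head=2 tape=_0000[0]_10   (p0,0)→(p0,_,L)
state=p0 head=1 tape=_000[0]__10   (p0,0)→(p0,_,L)
state=p0 head=0 tape=_00[0]___10   (p0,0)→(p0,_,L)
state=p0 head=-1 tape=_0[0]____10   (p0,0)→(p0,_,L)
state=p0 head=-2 tape=_[0]_____10   (p0,0)→(p0,_,L)
state=p0 head=-3 tape=[_]______10   (p0,_)→(p1,0,R)
state=p1 head=-2 tape=0[_]_____10   (p1,_)→(p0,0,R)
state=p0 head=-1 tape=00[_]____10   (p0,_)→(p1,0,R)
state=p1 head=0 tape=000[_]___10   (p1,_)→(p0,0,R)
state=p0 head=1 tape=0000[_]__10   (p0,_)→(p1,0,R)
state=p1 head=2 tape=00000[_]_10   (p1,_)→(p0,0,R)
state=p0 head=3 tape=000000[_]10   (p0,_)→(p1,0,R)
state=p1 head=4 tape=0000000[1]0   (p1,1)→(pH,0,S)
state=pH head=4 tape=0000000[0]0
M halts after 28 transitions.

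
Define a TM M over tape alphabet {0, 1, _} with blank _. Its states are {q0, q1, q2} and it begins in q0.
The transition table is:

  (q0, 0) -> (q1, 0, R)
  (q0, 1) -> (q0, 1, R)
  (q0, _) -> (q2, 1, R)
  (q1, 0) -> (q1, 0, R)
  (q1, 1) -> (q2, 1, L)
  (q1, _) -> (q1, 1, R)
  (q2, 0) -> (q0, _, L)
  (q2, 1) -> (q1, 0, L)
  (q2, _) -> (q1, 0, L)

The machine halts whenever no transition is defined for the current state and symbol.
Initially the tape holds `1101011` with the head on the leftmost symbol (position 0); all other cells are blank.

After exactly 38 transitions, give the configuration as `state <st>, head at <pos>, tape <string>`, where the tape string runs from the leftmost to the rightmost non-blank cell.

q0 | ____[1]101011   read 1 → write 1, move R, go to q0
q0 | ____1[1]01011   read 1 → write 1, move R, go to q0
q0 | ____11[0]1011   read 0 → write 0, move R, go to q1
q1 | ____110[1]011   read 1 → write 1, move L, go to q2
q2 | ____11[0]1011   read 0 → write _, move L, go to q0
q0 | ____1[1]_1011   read 1 → write 1, move R, go to q0
q0 | ____11[_]1011   read _ → write 1, move R, go to q2
q2 | ____111[1]011   read 1 → write 0, move L, go to q1
q1 | ____11[1]0011   read 1 → write 1, move L, go to q2
q2 | ____1[1]10011   read 1 → write 0, move L, go to q1
q1 | ____[1]010011   read 1 → write 1, move L, go to q2
q2 | ___[_]1010011   read _ → write 0, move L, go to q1
q1 | __[_]01010011   read _ → write 1, move R, go to q1
q1 | __1[0]1010011   read 0 → write 0, move R, go to q1
q1 | __10[1]010011   read 1 → write 1, move L, go to q2
q2 | __1[0]1010011   read 0 → write _, move L, go to q0
q0 | __[1]_1010011   read 1 → write 1, move R, go to q0
q0 | __1[_]1010011   read _ → write 1, move R, go to q2
q2 | __11[1]010011   read 1 → write 0, move L, go to q1
q1 | __1[1]0010011   read 1 → write 1, move L, go to q2
q2 | __[1]10010011   read 1 → write 0, move L, go to q1
q1 | _[_]010010011   read _ → write 1, move R, go to q1
q1 | _1[0]10010011   read 0 → write 0, move R, go to q1
q1 | _10[1]0010011   read 1 → write 1, move L, go to q2
q2 | _1[0]10010011   read 0 → write _, move L, go to q0
q0 | _[1]_10010011   read 1 → write 1, move R, go to q0
q0 | _1[_]10010011   read _ → write 1, move R, go to q2
q2 | _11[1]0010011   read 1 → write 0, move L, go to q1
q1 | _1[1]00010011   read 1 → write 1, move L, go to q2
q2 | _[1]100010011   read 1 → write 0, move L, go to q1
q1 | [_]0100010011   read _ → write 1, move R, go to q1
q1 | 1[0]100010011   read 0 → write 0, move R, go to q1
q1 | 10[1]00010011   read 1 → write 1, move L, go to q2
q2 | 1[0]100010011   read 0 → write _, move L, go to q0
q0 | [1]_100010011   read 1 → write 1, move R, go to q0
q0 | 1[_]100010011   read _ → write 1, move R, go to q2
q2 | 11[1]00010011   read 1 → write 0, move L, go to q1
q1 | 1[1]000010011   read 1 → write 1, move L, go to q2
q2 | [1]1000010011
After 38 steps: state q2, head at -4, tape 11000010011.

state q2, head at -4, tape 11000010011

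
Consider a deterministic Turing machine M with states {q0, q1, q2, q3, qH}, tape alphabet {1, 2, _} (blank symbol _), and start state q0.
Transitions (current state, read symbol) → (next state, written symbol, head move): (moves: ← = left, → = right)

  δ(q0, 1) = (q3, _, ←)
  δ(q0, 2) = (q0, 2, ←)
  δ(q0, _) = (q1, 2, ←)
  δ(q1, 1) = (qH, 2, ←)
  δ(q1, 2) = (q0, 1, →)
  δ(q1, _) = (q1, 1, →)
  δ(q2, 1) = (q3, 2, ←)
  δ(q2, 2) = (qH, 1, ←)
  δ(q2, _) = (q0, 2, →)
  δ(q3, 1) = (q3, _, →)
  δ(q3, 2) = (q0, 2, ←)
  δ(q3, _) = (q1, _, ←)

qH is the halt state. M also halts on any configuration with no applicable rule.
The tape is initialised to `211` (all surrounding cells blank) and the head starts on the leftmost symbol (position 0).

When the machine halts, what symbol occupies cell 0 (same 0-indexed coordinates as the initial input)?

1

q0 | __[2]11   read 2 → write 2, move ←, go to q0
q0 | _[_]211   read _ → write 2, move ←, go to q1
q1 | [_]2211   read _ → write 1, move →, go to q1
q1 | 1[2]211   read 2 → write 1, move →, go to q0
q0 | 11[2]11   read 2 → write 2, move ←, go to q0
q0 | 1[1]211   read 1 → write _, move ←, go to q3
q3 | [1]_211   read 1 → write _, move →, go to q3
q3 | _[_]211   read _ → write _, move ←, go to q1
q1 | [_]_211   read _ → write 1, move →, go to q1
q1 | 1[_]211   read _ → write 1, move →, go to q1
q1 | 11[2]11   read 2 → write 1, move →, go to q0
q0 | 111[1]1   read 1 → write _, move ←, go to q3
q3 | 11[1]_1   read 1 → write _, move →, go to q3
q3 | 11_[_]1   read _ → write _, move ←, go to q1
q1 | 11[_]_1   read _ → write 1, move →, go to q1
q1 | 111[_]1   read _ → write 1, move →, go to q1
q1 | 1111[1]   read 1 → write 2, move ←, go to qH
qH | 111[1]2
Cell 0 holds 1 when M halts.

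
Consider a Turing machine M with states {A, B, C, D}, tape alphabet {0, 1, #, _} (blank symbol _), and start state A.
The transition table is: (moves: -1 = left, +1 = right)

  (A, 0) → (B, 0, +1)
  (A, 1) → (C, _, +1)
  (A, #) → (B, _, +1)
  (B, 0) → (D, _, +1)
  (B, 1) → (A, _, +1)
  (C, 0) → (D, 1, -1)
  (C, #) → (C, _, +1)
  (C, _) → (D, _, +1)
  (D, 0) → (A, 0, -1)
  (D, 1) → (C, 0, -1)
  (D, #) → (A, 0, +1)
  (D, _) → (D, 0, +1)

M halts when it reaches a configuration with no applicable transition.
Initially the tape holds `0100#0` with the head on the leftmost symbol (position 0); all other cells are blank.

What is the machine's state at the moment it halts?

A | [0]100#0_   read 0 → write 0, move +1, go to B
B | 0[1]00#0_   read 1 → write _, move +1, go to A
A | 0_[0]0#0_   read 0 → write 0, move +1, go to B
B | 0_0[0]#0_   read 0 → write _, move +1, go to D
D | 0_0_[#]0_   read # → write 0, move +1, go to A
A | 0_0_0[0]_   read 0 → write 0, move +1, go to B
B | 0_0_00[_]
No transition is defined for (B, _); M halts in state B.

B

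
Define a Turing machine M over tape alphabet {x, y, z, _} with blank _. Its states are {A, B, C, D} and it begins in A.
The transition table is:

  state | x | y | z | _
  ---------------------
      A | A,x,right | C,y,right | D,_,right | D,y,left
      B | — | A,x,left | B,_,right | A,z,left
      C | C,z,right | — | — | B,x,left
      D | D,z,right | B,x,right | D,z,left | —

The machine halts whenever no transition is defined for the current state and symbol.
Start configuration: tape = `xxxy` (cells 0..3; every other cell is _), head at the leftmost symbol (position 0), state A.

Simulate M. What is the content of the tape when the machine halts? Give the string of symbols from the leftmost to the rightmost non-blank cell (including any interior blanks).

A | [x]xxy____   read x → write x, move right, go to A
A | x[x]xy____   read x → write x, move right, go to A
A | xx[x]y____   read x → write x, move right, go to A
A | xxx[y]____   read y → write y, move right, go to C
C | xxxy[_]___   read _ → write x, move left, go to B
B | xxx[y]x___   read y → write x, move left, go to A
A | xx[x]xx___   read x → write x, move right, go to A
A | xxx[x]x___   read x → write x, move right, go to A
A | xxxx[x]___   read x → write x, move right, go to A
A | xxxxx[_]__   read _ → write y, move left, go to D
D | xxxx[x]y__   read x → write z, move right, go to D
D | xxxxz[y]__   read y → write x, move right, go to B
B | xxxxzx[_]_   read _ → write z, move left, go to A
A | xxxxz[x]z_   read x → write x, move right, go to A
A | xxxxzx[z]_   read z → write _, move right, go to D
D | xxxxzx_[_]
The non-blank tape span at halt is xxxxzx.

xxxxzx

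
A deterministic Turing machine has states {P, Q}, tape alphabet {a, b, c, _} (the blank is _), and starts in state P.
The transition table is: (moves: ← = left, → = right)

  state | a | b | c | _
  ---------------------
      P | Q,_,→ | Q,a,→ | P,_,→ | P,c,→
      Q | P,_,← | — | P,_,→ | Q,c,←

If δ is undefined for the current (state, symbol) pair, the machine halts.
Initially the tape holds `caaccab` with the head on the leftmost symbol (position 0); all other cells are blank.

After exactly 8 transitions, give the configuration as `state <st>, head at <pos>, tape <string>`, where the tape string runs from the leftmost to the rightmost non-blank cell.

state Q, head at 6, tape cc___b

P | [c]aaccab   read c → write _, move →, go to P
P | _[a]accab   read a → write _, move →, go to Q
Q | __[a]ccab   read a → write _, move ←, go to P
P | _[_]_ccab   read _ → write c, move →, go to P
P | _c[_]ccab   read _ → write c, move →, go to P
P | _cc[c]cab   read c → write _, move →, go to P
P | _cc_[c]ab   read c → write _, move →, go to P
P | _cc__[a]b   read a → write _, move →, go to Q
Q | _cc___[b]
After 8 steps: state Q, head at 6, tape cc___b.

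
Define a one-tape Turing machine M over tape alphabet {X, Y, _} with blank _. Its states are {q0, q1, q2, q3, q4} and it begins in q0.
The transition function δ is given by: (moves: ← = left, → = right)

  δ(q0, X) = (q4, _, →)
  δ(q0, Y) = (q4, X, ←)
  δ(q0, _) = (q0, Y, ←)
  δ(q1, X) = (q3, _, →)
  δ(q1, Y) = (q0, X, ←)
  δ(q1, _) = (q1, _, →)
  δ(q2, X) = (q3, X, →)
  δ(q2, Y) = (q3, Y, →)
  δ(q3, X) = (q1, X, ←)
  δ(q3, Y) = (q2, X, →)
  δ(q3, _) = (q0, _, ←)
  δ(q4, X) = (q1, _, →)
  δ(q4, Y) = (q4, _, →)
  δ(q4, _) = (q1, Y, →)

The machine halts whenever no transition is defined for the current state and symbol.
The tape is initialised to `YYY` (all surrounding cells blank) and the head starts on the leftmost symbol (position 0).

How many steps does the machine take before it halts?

19

state=q0 head=0 tape=__[Y]YY_   (q0,Y)→(q4,X,←)
state=q4 head=-1 tape=_[_]XYY_   (q4,_)→(q1,Y,→)
state=q1 head=0 tape=_Y[X]YY_   (q1,X)→(q3,_,→)
state=q3 head=1 tape=_Y_[Y]Y_   (q3,Y)→(q2,X,→)
state=q2 head=2 tape=_Y_X[Y]_   (q2,Y)→(q3,Y,→)
state=q3 head=3 tape=_Y_XY[_]   (q3,_)→(q0,_,←)
state=q0 head=2 tape=_Y_X[Y]_   (q0,Y)→(q4,X,←)
state=q4 head=1 tape=_Y_[X]X_   (q4,X)→(q1,_,→)
state=q1 head=2 tape=_Y__[X]_   (q1,X)→(q3,_,→)
state=q3 head=3 tape=_Y___[_]   (q3,_)→(q0,_,←)
state=q0 head=2 tape=_Y__[_]_   (q0,_)→(q0,Y,←)
state=q0 head=1 tape=_Y_[_]Y_   (q0,_)→(q0,Y,←)
state=q0 head=0 tape=_Y[_]YY_   (q0,_)→(q0,Y,←)
state=q0 head=-1 tape=_[Y]YYY_   (q0,Y)→(q4,X,←)
state=q4 head=-2 tape=[_]XYYY_   (q4,_)→(q1,Y,→)
state=q1 head=-1 tape=Y[X]YYY_   (q1,X)→(q3,_,→)
state=q3 head=0 tape=Y_[Y]YY_   (q3,Y)→(q2,X,→)
state=q2 head=1 tape=Y_X[Y]Y_   (q2,Y)→(q3,Y,→)
state=q3 head=2 tape=Y_XY[Y]_   (q3,Y)→(q2,X,→)
state=q2 head=3 tape=Y_XYX[_]
M halts after 19 transitions.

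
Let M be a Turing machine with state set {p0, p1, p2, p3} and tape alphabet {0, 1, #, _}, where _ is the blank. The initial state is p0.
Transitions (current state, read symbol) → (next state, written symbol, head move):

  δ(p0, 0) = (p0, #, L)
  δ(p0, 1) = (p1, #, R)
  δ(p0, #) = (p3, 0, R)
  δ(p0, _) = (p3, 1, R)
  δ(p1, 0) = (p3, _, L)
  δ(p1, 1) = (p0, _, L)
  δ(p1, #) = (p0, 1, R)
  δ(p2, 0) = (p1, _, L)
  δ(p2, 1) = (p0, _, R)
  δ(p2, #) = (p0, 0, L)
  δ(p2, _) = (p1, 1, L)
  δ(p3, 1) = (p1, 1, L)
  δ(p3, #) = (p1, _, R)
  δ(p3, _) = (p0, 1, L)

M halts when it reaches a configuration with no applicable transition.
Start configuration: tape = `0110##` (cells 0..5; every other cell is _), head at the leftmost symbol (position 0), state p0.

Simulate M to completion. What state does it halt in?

state=p0 head=0 tape=_[0]110##   (p0,0)→(p0,#,L)
state=p0 head=-1 tape=[_]#110##   (p0,_)→(p3,1,R)
state=p3 head=0 tape=1[#]110##   (p3,#)→(p1,_,R)
state=p1 head=1 tape=1_[1]10##   (p1,1)→(p0,_,L)
state=p0 head=0 tape=1[_]_10##   (p0,_)→(p3,1,R)
state=p3 head=1 tape=11[_]10##   (p3,_)→(p0,1,L)
state=p0 head=0 tape=1[1]110##   (p0,1)→(p1,#,R)
state=p1 head=1 tape=1#[1]10##   (p1,1)→(p0,_,L)
state=p0 head=0 tape=1[#]_10##   (p0,#)→(p3,0,R)
state=p3 head=1 tape=10[_]10##   (p3,_)→(p0,1,L)
state=p0 head=0 tape=1[0]110##   (p0,0)→(p0,#,L)
state=p0 head=-1 tape=[1]#110##   (p0,1)→(p1,#,R)
state=p1 head=0 tape=#[#]110##   (p1,#)→(p0,1,R)
state=p0 head=1 tape=#1[1]10##   (p0,1)→(p1,#,R)
state=p1 head=2 tape=#1#[1]0##   (p1,1)→(p0,_,L)
state=p0 head=1 tape=#1[#]_0##   (p0,#)→(p3,0,R)
state=p3 head=2 tape=#10[_]0##   (p3,_)→(p0,1,L)
state=p0 head=1 tape=#1[0]10##   (p0,0)→(p0,#,L)
state=p0 head=0 tape=#[1]#10##   (p0,1)→(p1,#,R)
state=p1 head=1 tape=##[#]10##   (p1,#)→(p0,1,R)
state=p0 head=2 tape=##1[1]0##   (p0,1)→(p1,#,R)
state=p1 head=3 tape=##1#[0]##   (p1,0)→(p3,_,L)
state=p3 head=2 tape=##1[#]_##   (p3,#)→(p1,_,R)
state=p1 head=3 tape=##1_[_]##
No transition is defined for (p1, _); M halts in state p1.

p1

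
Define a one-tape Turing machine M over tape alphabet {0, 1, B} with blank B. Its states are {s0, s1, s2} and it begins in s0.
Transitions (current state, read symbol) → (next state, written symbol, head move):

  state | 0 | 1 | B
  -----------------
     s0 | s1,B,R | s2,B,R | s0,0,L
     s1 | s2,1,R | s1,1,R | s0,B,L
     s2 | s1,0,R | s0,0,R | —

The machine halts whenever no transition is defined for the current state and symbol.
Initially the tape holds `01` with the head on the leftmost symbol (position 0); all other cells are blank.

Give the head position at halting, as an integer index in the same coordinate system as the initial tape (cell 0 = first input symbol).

s0 | [0]1B   read 0 → write B, move R, go to s1
s1 | B[1]B   read 1 → write 1, move R, go to s1
s1 | B1[B]   read B → write B, move L, go to s0
s0 | B[1]B   read 1 → write B, move R, go to s2
s2 | BB[B]
At halt the head is at cell 2.

2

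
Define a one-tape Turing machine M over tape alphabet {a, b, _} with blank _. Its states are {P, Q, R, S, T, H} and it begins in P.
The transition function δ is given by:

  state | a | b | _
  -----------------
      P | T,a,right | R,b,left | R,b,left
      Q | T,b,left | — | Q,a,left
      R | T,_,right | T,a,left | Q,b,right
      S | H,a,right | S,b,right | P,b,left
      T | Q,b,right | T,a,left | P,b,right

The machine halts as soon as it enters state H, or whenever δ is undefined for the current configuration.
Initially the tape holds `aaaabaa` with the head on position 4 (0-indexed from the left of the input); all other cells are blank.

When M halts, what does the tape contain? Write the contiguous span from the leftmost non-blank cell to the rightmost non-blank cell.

babbbbabb

state=P head=4 tape=__aaaa[b]aa   (P,b)→(R,b,left)
state=R head=3 tape=__aaa[a]baa   (R,a)→(T,_,right)
state=T head=4 tape=__aaa_[b]aa   (T,b)→(T,a,left)
state=T head=3 tape=__aaa[_]aaa   (T,_)→(P,b,right)
state=P head=4 tape=__aaab[a]aa   (P,a)→(T,a,right)
state=T head=5 tape=__aaaba[a]a   (T,a)→(Q,b,right)
state=Q head=6 tape=__aaabab[a]   (Q,a)→(T,b,left)
state=T head=5 tape=__aaaba[b]b   (T,b)→(T,a,left)
state=T head=4 tape=__aaab[a]ab   (T,a)→(Q,b,right)
state=Q head=5 tape=__aaabb[a]b   (Q,a)→(T,b,left)
state=T head=4 tape=__aaab[b]bb   (T,b)→(T,a,left)
state=T head=3 tape=__aaa[b]abb   (T,b)→(T,a,left)
state=T head=2 tape=__aa[a]aabb   (T,a)→(Q,b,right)
state=Q head=3 tape=__aab[a]abb   (Q,a)→(T,b,left)
state=T head=2 tape=__aa[b]babb   (T,b)→(T,a,left)
state=T head=1 tape=__a[a]ababb   (T,a)→(Q,b,right)
state=Q head=2 tape=__ab[a]babb   (Q,a)→(T,b,left)
state=T head=1 tape=__a[b]bbabb   (T,b)→(T,a,left)
state=T head=0 tape=__[a]abbabb   (T,a)→(Q,b,right)
state=Q head=1 tape=__b[a]bbabb   (Q,a)→(T,b,left)
state=T head=0 tape=__[b]bbbabb   (T,b)→(T,a,left)
state=T head=-1 tape=_[_]abbbabb   (T,_)→(P,b,right)
state=P head=0 tape=_b[a]bbbabb   (P,a)→(T,a,right)
state=T head=1 tape=_ba[b]bbabb   (T,b)→(T,a,left)
state=T head=0 tape=_b[a]abbabb   (T,a)→(Q,b,right)
state=Q head=1 tape=_bb[a]bbabb   (Q,a)→(T,b,left)
state=T head=0 tape=_b[b]bbbabb   (T,b)→(T,a,left)
state=T head=-1 tape=_[b]abbbabb   (T,b)→(T,a,left)
state=T head=-2 tape=[_]aabbbabb   (T,_)→(P,b,right)
state=P head=-1 tape=b[a]abbbabb   (P,a)→(T,a,right)
state=T head=0 tape=ba[a]bbbabb   (T,a)→(Q,b,right)
state=Q head=1 tape=bab[b]bbabb
The non-blank tape span at halt is babbbbabb.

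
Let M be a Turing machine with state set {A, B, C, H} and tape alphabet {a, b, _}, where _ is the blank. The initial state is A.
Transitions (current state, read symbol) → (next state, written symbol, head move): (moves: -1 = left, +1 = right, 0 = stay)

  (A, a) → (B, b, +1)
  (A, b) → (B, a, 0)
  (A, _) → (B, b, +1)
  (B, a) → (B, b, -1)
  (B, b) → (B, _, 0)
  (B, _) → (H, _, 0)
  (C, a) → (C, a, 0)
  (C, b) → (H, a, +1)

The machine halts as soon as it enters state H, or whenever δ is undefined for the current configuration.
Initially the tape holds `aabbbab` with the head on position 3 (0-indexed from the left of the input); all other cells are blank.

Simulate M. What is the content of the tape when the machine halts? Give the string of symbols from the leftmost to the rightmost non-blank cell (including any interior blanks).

aa_bbab

A | aab[b]bab   read b → write a, move 0, go to B
B | aab[a]bab   read a → write b, move -1, go to B
B | aa[b]bbab   read b → write _, move 0, go to B
B | aa[_]bbab   read _ → write _, move 0, go to H
H | aa[_]bbab
The non-blank tape span at halt is aa_bbab.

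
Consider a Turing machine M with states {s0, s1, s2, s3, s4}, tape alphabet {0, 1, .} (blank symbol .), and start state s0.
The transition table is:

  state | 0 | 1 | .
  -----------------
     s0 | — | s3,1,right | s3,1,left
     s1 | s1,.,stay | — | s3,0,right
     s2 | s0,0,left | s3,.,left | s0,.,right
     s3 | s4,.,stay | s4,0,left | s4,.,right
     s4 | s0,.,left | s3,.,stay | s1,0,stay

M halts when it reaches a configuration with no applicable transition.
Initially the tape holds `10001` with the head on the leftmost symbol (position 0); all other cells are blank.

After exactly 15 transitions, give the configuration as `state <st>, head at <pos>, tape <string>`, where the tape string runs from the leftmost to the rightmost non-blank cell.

state s0, head at 2, tape 100.0

state=s0 head=0 tape=[1]0001   (s0,1)→(s3,1,right)
state=s3 head=1 tape=1[0]001   (s3,0)→(s4,.,stay)
state=s4 head=1 tape=1[.]001   (s4,.)→(s1,0,stay)
state=s1 head=1 tape=1[0]001   (s1,0)→(s1,.,stay)
state=s1 head=1 tape=1[.]001   (s1,.)→(s3,0,right)
state=s3 head=2 tape=10[0]01   (s3,0)→(s4,.,stay)
state=s4 head=2 tape=10[.]01   (s4,.)→(s1,0,stay)
state=s1 head=2 tape=10[0]01   (s1,0)→(s1,.,stay)
state=s1 head=2 tape=10[.]01   (s1,.)→(s3,0,right)
state=s3 head=3 tape=100[0]1   (s3,0)→(s4,.,stay)
state=s4 head=3 tape=100[.]1   (s4,.)→(s1,0,stay)
state=s1 head=3 tape=100[0]1   (s1,0)→(s1,.,stay)
state=s1 head=3 tape=100[.]1   (s1,.)→(s3,0,right)
state=s3 head=4 tape=1000[1]   (s3,1)→(s4,0,left)
state=s4 head=3 tape=100[0]0   (s4,0)→(s0,.,left)
state=s0 head=2 tape=10[0].0
After 15 steps: state s0, head at 2, tape 100.0.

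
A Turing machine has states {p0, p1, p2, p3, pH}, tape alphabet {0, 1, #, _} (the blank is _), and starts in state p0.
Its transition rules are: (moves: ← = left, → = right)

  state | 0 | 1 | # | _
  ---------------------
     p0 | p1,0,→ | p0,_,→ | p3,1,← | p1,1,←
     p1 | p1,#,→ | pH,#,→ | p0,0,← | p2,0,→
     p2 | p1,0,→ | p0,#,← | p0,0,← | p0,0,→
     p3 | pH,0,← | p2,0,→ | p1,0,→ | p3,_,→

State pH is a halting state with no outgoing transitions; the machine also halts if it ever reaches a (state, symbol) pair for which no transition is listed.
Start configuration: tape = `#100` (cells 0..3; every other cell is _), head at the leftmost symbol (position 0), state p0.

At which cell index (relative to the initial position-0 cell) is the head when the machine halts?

7

state=p0 head=0 tape=_[#]100____   (p0,#)→(p3,1,←)
state=p3 head=-1 tape=[_]1100____   (p3,_)→(p3,_,→)
state=p3 head=0 tape=_[1]100____   (p3,1)→(p2,0,→)
state=p2 head=1 tape=_0[1]00____   (p2,1)→(p0,#,←)
state=p0 head=0 tape=_[0]#00____   (p0,0)→(p1,0,→)
state=p1 head=1 tape=_0[#]00____   (p1,#)→(p0,0,←)
state=p0 head=0 tape=_[0]000____   (p0,0)→(p1,0,→)
state=p1 head=1 tape=_0[0]00____   (p1,0)→(p1,#,→)
state=p1 head=2 tape=_0#[0]0____   (p1,0)→(p1,#,→)
state=p1 head=3 tape=_0##[0]____   (p1,0)→(p1,#,→)
state=p1 head=4 tape=_0###[_]___   (p1,_)→(p2,0,→)
state=p2 head=5 tape=_0###0[_]__   (p2,_)→(p0,0,→)
state=p0 head=6 tape=_0###00[_]_   (p0,_)→(p1,1,←)
state=p1 head=5 tape=_0###0[0]1_   (p1,0)→(p1,#,→)
state=p1 head=6 tape=_0###0#[1]_   (p1,1)→(pH,#,→)
state=pH head=7 tape=_0###0##[_]
At halt the head is at cell 7.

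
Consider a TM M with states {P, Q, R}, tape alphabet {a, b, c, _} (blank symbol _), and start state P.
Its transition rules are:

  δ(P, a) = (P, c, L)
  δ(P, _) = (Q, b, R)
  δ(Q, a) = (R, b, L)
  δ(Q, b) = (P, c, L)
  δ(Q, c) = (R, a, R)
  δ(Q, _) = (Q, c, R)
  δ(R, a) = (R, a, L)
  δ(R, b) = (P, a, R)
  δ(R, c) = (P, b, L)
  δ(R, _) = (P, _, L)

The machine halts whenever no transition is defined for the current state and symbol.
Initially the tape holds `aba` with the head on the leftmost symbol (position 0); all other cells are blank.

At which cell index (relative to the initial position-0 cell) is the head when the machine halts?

-1

P | _[a]ba   read a → write c, move L, go to P
P | [_]cba   read _ → write b, move R, go to Q
Q | b[c]ba   read c → write a, move R, go to R
R | ba[b]a   read b → write a, move R, go to P
P | baa[a]   read a → write c, move L, go to P
P | ba[a]c   read a → write c, move L, go to P
P | b[a]cc   read a → write c, move L, go to P
P | [b]ccc
At halt the head is at cell -1.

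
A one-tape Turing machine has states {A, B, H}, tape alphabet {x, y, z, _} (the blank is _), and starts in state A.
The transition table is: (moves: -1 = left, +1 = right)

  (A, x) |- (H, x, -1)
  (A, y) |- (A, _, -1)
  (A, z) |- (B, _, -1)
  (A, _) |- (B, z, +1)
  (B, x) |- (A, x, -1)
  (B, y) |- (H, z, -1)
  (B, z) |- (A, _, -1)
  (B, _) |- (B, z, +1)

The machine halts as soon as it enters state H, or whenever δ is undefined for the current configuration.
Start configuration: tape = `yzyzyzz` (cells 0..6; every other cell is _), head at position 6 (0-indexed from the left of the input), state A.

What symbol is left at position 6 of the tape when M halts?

_

state=A head=6 tape=yzyzyz[z]   (A,z)→(B,_,-1)
state=B head=5 tape=yzyzy[z]_   (B,z)→(A,_,-1)
state=A head=4 tape=yzyz[y]__   (A,y)→(A,_,-1)
state=A head=3 tape=yzy[z]___   (A,z)→(B,_,-1)
state=B head=2 tape=yz[y]____   (B,y)→(H,z,-1)
state=H head=1 tape=y[z]z____
Cell 6 holds _ when M halts.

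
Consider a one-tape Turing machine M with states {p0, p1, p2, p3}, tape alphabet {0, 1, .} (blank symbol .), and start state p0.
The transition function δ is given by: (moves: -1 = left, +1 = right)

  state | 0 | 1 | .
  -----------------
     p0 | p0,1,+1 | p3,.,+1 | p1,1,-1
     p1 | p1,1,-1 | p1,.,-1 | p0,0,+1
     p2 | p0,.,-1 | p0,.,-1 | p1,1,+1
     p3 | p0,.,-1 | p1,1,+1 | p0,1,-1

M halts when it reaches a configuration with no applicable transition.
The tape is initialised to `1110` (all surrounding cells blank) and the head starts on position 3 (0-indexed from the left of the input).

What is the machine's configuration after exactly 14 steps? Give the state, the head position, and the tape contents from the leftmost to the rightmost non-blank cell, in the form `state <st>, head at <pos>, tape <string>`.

state p1, head at 1, tape 0.101.1

p0 | ..111[0].   read 0 → write 1, move +1, go to p0
p0 | ..1111[.]   read . → write 1, move -1, go to p1
p1 | ..111[1]1   read 1 → write ., move -1, go to p1
p1 | ..11[1].1   read 1 → write ., move -1, go to p1
p1 | ..1[1]..1   read 1 → write ., move -1, go to p1
p1 | ..[1]...1   read 1 → write ., move -1, go to p1
p1 | .[.]....1   read . → write 0, move +1, go to p0
p0 | .0[.]...1   read . → write 1, move -1, go to p1
p1 | .[0]1...1   read 0 → write 1, move -1, go to p1
p1 | [.]11...1   read . → write 0, move +1, go to p0
p0 | 0[1]1...1   read 1 → write ., move +1, go to p3
p3 | 0.[1]...1   read 1 → write 1, move +1, go to p1
p1 | 0.1[.]..1   read . → write 0, move +1, go to p0
p0 | 0.10[.].1   read . → write 1, move -1, go to p1
p1 | 0.1[0]1.1
After 14 steps: state p1, head at 1, tape 0.101.1.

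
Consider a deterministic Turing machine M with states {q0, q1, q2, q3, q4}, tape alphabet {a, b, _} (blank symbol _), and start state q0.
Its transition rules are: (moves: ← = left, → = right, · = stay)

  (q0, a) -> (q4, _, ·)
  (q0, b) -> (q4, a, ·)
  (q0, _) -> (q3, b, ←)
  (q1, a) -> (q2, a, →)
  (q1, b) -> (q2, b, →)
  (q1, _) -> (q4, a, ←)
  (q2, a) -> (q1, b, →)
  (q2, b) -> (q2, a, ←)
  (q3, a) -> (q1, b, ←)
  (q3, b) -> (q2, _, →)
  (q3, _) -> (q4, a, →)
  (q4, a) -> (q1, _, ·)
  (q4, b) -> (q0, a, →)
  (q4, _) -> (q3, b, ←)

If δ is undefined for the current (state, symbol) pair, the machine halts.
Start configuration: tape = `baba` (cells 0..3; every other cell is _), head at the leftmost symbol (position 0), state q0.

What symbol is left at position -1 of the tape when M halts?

b

state=q0 head=0 tape=__[b]aba__   (q0,b)→(q4,a,·)
state=q4 head=0 tape=__[a]aba__   (q4,a)→(q1,_,·)
state=q1 head=0 tape=__[_]aba__   (q1,_)→(q4,a,←)
state=q4 head=-1 tape=_[_]aaba__   (q4,_)→(q3,b,←)
state=q3 head=-2 tape=[_]baaba__   (q3,_)→(q4,a,→)
state=q4 head=-1 tape=a[b]aaba__   (q4,b)→(q0,a,→)
state=q0 head=0 tape=aa[a]aba__   (q0,a)→(q4,_,·)
state=q4 head=0 tape=aa[_]aba__   (q4,_)→(q3,b,←)
state=q3 head=-1 tape=a[a]baba__   (q3,a)→(q1,b,←)
state=q1 head=-2 tape=[a]bbaba__   (q1,a)→(q2,a,→)
state=q2 head=-1 tape=a[b]baba__   (q2,b)→(q2,a,←)
state=q2 head=-2 tape=[a]ababa__   (q2,a)→(q1,b,→)
state=q1 head=-1 tape=b[a]baba__   (q1,a)→(q2,a,→)
state=q2 head=0 tape=ba[b]aba__   (q2,b)→(q2,a,←)
state=q2 head=-1 tape=b[a]aaba__   (q2,a)→(q1,b,→)
state=q1 head=0 tape=bb[a]aba__   (q1,a)→(q2,a,→)
state=q2 head=1 tape=bba[a]ba__   (q2,a)→(q1,b,→)
state=q1 head=2 tape=bbab[b]a__   (q1,b)→(q2,b,→)
state=q2 head=3 tape=bbabb[a]__   (q2,a)→(q1,b,→)
state=q1 head=4 tape=bbabbb[_]_   (q1,_)→(q4,a,←)
state=q4 head=3 tape=bbabb[b]a_   (q4,b)→(q0,a,→)
state=q0 head=4 tape=bbabba[a]_   (q0,a)→(q4,_,·)
state=q4 head=4 tape=bbabba[_]_   (q4,_)→(q3,b,←)
state=q3 head=3 tape=bbabb[a]b_   (q3,a)→(q1,b,←)
state=q1 head=2 tape=bbab[b]bb_   (q1,b)→(q2,b,→)
state=q2 head=3 tape=bbabb[b]b_   (q2,b)→(q2,a,←)
state=q2 head=2 tape=bbab[b]ab_   (q2,b)→(q2,a,←)
state=q2 head=1 tape=bba[b]aab_   (q2,b)→(q2,a,←)
state=q2 head=0 tape=bb[a]aaab_   (q2,a)→(q1,b,→)
state=q1 head=1 tape=bbb[a]aab_   (q1,a)→(q2,a,→)
state=q2 head=2 tape=bbba[a]ab_   (q2,a)→(q1,b,→)
state=q1 head=3 tape=bbbab[a]b_   (q1,a)→(q2,a,→)
state=q2 head=4 tape=bbbaba[b]_   (q2,b)→(q2,a,←)
state=q2 head=3 tape=bbbab[a]a_   (q2,a)→(q1,b,→)
state=q1 head=4 tape=bbbabb[a]_   (q1,a)→(q2,a,→)
state=q2 head=5 tape=bbbabba[_]
Cell -1 holds b when M halts.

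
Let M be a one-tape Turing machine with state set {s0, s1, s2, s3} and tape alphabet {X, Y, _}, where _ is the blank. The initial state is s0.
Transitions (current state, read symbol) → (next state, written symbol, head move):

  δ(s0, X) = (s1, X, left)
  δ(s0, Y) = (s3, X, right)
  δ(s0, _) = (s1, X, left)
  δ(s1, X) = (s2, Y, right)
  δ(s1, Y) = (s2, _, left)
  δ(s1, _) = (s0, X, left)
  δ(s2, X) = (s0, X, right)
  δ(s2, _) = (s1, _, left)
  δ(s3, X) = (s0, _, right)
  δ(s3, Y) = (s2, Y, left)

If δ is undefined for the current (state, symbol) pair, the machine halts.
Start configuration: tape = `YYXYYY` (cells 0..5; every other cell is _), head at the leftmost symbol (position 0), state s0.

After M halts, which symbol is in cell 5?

state=s0 head=0 tape=[Y]YXYYY_   (s0,Y)→(s3,X,right)
state=s3 head=1 tape=X[Y]XYYY_   (s3,Y)→(s2,Y,left)
state=s2 head=0 tape=[X]YXYYY_   (s2,X)→(s0,X,right)
state=s0 head=1 tape=X[Y]XYYY_   (s0,Y)→(s3,X,right)
state=s3 head=2 tape=XX[X]YYY_   (s3,X)→(s0,_,right)
state=s0 head=3 tape=XX_[Y]YY_   (s0,Y)→(s3,X,right)
state=s3 head=4 tape=XX_X[Y]Y_   (s3,Y)→(s2,Y,left)
state=s2 head=3 tape=XX_[X]YY_   (s2,X)→(s0,X,right)
state=s0 head=4 tape=XX_X[Y]Y_   (s0,Y)→(s3,X,right)
state=s3 head=5 tape=XX_XX[Y]_   (s3,Y)→(s2,Y,left)
state=s2 head=4 tape=XX_X[X]Y_   (s2,X)→(s0,X,right)
state=s0 head=5 tape=XX_XX[Y]_   (s0,Y)→(s3,X,right)
state=s3 head=6 tape=XX_XXX[_]
Cell 5 holds X when M halts.

X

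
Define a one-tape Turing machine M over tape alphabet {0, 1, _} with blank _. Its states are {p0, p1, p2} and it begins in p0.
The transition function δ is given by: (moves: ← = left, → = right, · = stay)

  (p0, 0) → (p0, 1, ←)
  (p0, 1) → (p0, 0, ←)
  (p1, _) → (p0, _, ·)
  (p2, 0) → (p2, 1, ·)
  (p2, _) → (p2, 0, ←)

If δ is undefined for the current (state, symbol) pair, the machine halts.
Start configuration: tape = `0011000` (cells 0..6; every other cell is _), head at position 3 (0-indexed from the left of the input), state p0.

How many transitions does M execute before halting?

p0 | _001[1]000   read 1 → write 0, move ←, go to p0
p0 | _00[1]0000   read 1 → write 0, move ←, go to p0
p0 | _0[0]00000   read 0 → write 1, move ←, go to p0
p0 | _[0]100000   read 0 → write 1, move ←, go to p0
p0 | [_]1100000
M halts after 4 transitions.

4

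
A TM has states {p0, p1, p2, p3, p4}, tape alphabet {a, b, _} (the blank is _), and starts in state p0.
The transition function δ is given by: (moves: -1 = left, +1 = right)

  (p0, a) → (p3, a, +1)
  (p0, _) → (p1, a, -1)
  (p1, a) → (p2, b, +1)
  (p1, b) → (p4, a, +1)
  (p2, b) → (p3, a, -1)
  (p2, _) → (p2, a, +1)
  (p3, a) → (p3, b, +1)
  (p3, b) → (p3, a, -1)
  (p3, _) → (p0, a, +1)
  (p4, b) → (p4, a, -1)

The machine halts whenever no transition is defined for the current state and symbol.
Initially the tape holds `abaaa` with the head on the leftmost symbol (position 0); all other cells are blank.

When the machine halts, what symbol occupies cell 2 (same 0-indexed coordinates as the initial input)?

b

p0 | [a]baaa__   read a → write a, move +1, go to p3
p3 | a[b]aaa__   read b → write a, move -1, go to p3
p3 | [a]aaaa__   read a → write b, move +1, go to p3
p3 | b[a]aaa__   read a → write b, move +1, go to p3
p3 | bb[a]aa__   read a → write b, move +1, go to p3
p3 | bbb[a]a__   read a → write b, move +1, go to p3
p3 | bbbb[a]__   read a → write b, move +1, go to p3
p3 | bbbbb[_]_   read _ → write a, move +1, go to p0
p0 | bbbbba[_]   read _ → write a, move -1, go to p1
p1 | bbbbb[a]a   read a → write b, move +1, go to p2
p2 | bbbbbb[a]
Cell 2 holds b when M halts.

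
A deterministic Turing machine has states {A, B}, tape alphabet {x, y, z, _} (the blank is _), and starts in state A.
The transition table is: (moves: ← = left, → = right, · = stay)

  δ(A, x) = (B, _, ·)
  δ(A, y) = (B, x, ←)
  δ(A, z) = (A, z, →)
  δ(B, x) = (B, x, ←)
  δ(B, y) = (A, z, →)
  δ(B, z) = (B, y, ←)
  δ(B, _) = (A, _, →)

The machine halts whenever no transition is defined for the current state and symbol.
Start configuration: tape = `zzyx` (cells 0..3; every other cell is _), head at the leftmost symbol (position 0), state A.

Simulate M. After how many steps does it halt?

18

state=A head=0 tape=_[z]zyx_   (A,z)→(A,z,→)
state=A head=1 tape=_z[z]yx_   (A,z)→(A,z,→)
state=A head=2 tape=_zz[y]x_   (A,y)→(B,x,←)
state=B head=1 tape=_z[z]xx_   (B,z)→(B,y,←)
state=B head=0 tape=_[z]yxx_   (B,z)→(B,y,←)
state=B head=-1 tape=[_]yyxx_   (B,_)→(A,_,→)
state=A head=0 tape=_[y]yxx_   (A,y)→(B,x,←)
state=B head=-1 tape=[_]xyxx_   (B,_)→(A,_,→)
state=A head=0 tape=_[x]yxx_   (A,x)→(B,_,·)
state=B head=0 tape=_[_]yxx_   (B,_)→(A,_,→)
state=A head=1 tape=__[y]xx_   (A,y)→(B,x,←)
state=B head=0 tape=_[_]xxx_   (B,_)→(A,_,→)
state=A head=1 tape=__[x]xx_   (A,x)→(B,_,·)
state=B head=1 tape=__[_]xx_   (B,_)→(A,_,→)
state=A head=2 tape=___[x]x_   (A,x)→(B,_,·)
state=B head=2 tape=___[_]x_   (B,_)→(A,_,→)
state=A head=3 tape=____[x]_   (A,x)→(B,_,·)
state=B head=3 tape=____[_]_   (B,_)→(A,_,→)
state=A head=4 tape=_____[_]
M halts after 18 transitions.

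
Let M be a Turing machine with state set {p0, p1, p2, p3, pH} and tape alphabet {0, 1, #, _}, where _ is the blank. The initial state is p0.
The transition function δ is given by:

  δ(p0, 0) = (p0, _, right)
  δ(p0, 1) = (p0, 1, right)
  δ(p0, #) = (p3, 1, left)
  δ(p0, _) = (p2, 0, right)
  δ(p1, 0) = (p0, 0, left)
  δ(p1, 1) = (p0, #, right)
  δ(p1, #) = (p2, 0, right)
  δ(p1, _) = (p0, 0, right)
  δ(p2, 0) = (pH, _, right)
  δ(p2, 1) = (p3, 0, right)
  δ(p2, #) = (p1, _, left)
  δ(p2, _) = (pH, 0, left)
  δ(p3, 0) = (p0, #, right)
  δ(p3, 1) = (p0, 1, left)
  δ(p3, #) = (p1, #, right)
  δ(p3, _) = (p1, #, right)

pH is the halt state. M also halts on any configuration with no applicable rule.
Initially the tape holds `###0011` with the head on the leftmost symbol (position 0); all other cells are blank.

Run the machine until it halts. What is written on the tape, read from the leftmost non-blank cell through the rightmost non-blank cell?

p0 | _[#]##0011__   read # → write 1, move left, go to p3
p3 | [_]1##0011__   read _ → write #, move right, go to p1
p1 | #[1]##0011__   read 1 → write #, move right, go to p0
p0 | ##[#]#0011__   read # → write 1, move left, go to p3
p3 | #[#]1#0011__   read # → write #, move right, go to p1
p1 | ##[1]#0011__   read 1 → write #, move right, go to p0
p0 | ###[#]0011__   read # → write 1, move left, go to p3
p3 | ##[#]10011__   read # → write #, move right, go to p1
p1 | ###[1]0011__   read 1 → write #, move right, go to p0
p0 | ####[0]011__   read 0 → write _, move right, go to p0
p0 | ####_[0]11__   read 0 → write _, move right, go to p0
p0 | ####__[1]1__   read 1 → write 1, move right, go to p0
p0 | ####__1[1]__   read 1 → write 1, move right, go to p0
p0 | ####__11[_]_   read _ → write 0, move right, go to p2
p2 | ####__110[_]   read _ → write 0, move left, go to pH
pH | ####__11[0]0
The non-blank tape span at halt is ####__1100.

####__1100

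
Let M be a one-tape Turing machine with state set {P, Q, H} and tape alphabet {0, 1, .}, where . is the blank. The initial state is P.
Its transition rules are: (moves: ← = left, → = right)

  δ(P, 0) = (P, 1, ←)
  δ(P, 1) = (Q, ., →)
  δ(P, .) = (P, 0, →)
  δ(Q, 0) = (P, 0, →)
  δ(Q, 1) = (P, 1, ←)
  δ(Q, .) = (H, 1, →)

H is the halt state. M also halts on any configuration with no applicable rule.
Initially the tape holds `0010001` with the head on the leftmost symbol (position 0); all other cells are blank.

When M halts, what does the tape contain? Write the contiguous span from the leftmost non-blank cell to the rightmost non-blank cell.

P | .[0]010001..   read 0 → write 1, move ←, go to P
P | [.]1010001..   read . → write 0, move →, go to P
P | 0[1]010001..   read 1 → write ., move →, go to Q
Q | 0.[0]10001..   read 0 → write 0, move →, go to P
P | 0.0[1]0001..   read 1 → write ., move →, go to Q
Q | 0.0.[0]001..   read 0 → write 0, move →, go to P
P | 0.0.0[0]01..   read 0 → write 1, move ←, go to P
P | 0.0.[0]101..   read 0 → write 1, move ←, go to P
P | 0.0[.]1101..   read . → write 0, move →, go to P
P | 0.00[1]101..   read 1 → write ., move →, go to Q
Q | 0.00.[1]01..   read 1 → write 1, move ←, go to P
P | 0.00[.]101..   read . → write 0, move →, go to P
P | 0.000[1]01..   read 1 → write ., move →, go to Q
Q | 0.000.[0]1..   read 0 → write 0, move →, go to P
P | 0.000.0[1]..   read 1 → write ., move →, go to Q
Q | 0.000.0.[.].   read . → write 1, move →, go to H
H | 0.000.0.1[.]
The non-blank tape span at halt is 0.000.0.1.

0.000.0.1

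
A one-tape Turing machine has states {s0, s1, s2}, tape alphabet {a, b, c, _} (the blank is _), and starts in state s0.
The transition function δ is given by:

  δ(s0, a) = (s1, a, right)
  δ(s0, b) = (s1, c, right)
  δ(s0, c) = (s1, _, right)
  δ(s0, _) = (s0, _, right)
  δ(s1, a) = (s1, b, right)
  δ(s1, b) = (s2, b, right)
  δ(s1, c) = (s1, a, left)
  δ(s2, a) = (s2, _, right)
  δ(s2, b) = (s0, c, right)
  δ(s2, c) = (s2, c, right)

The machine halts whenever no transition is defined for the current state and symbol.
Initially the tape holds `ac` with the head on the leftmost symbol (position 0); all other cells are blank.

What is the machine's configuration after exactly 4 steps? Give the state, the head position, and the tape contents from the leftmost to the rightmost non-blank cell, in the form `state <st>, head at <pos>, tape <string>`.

s0 | [a]c_   read a → write a, move right, go to s1
s1 | a[c]_   read c → write a, move left, go to s1
s1 | [a]a_   read a → write b, move right, go to s1
s1 | b[a]_   read a → write b, move right, go to s1
s1 | bb[_]
After 4 steps: state s1, head at 2, tape bb.

state s1, head at 2, tape bb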